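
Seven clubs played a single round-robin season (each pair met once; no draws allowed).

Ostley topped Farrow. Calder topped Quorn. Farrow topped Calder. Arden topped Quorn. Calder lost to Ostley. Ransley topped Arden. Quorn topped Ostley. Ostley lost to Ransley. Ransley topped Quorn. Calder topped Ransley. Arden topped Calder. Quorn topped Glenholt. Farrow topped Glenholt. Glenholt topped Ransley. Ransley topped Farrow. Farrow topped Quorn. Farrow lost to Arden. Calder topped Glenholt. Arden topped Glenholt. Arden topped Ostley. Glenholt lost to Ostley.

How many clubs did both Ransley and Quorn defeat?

1

Ransley beat: Ostley, Arden, Farrow, Quorn.
Quorn beat: Glenholt, Ostley.
Both beat: Ostley — 1.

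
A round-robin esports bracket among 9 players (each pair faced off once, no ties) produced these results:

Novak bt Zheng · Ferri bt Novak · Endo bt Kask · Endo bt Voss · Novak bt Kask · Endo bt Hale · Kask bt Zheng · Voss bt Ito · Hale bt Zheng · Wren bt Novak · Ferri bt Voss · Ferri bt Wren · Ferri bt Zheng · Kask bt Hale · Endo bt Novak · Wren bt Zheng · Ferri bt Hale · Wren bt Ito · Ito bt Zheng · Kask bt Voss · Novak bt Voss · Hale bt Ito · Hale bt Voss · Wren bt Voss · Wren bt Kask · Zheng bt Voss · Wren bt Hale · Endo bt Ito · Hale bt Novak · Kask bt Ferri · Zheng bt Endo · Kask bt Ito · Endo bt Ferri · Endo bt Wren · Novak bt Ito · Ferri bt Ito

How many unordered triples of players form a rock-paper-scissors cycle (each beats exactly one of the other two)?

10

Win totals: Hale 4, Kask 5, Ito 1, Ferri 6, Wren 6, Voss 1, Zheng 2, Endo 7, Novak 4.
A player with w wins dominates both others in C(w,2) triples; summing gives 6 + 10 + 0 + 15 + 15 + 0 + 1 + 21 + 6 = 74 transitive triples.
Total triples C(9,3) = 84, so cyclic triples = 84 − 74 = 10.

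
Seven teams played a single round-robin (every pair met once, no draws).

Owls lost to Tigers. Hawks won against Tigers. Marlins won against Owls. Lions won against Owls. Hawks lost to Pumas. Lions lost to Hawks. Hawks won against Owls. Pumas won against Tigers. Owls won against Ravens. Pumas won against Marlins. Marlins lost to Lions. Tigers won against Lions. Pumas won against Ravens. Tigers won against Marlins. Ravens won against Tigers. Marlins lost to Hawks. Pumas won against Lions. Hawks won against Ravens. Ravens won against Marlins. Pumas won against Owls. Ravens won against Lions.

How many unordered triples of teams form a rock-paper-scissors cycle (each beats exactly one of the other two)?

3

Win totals: Lions 2, Ravens 3, Marlins 1, Pumas 6, Hawks 5, Owls 1, Tigers 3.
A team with w wins dominates both others in C(w,2) triples; summing gives 1 + 3 + 0 + 15 + 10 + 0 + 3 = 32 transitive triples.
Total triples C(7,3) = 35, so cyclic triples = 35 − 32 = 3.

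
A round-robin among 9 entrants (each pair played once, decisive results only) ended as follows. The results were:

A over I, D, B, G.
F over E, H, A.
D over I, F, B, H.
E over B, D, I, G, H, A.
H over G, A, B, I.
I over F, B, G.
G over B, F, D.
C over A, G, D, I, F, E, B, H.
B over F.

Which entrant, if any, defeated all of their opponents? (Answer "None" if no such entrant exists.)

C

C has 8 wins out of 8 opponents — a perfect record.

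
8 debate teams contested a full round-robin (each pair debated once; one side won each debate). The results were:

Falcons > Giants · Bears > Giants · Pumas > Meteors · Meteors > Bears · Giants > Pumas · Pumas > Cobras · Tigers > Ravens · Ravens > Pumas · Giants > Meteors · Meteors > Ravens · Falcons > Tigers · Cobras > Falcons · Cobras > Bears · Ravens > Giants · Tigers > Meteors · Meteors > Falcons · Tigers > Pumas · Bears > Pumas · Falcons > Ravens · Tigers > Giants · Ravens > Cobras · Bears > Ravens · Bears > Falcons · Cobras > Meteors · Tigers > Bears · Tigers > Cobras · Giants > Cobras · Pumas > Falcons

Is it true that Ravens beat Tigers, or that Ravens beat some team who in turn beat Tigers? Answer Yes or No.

Ravens did not beat Tigers directly.
Ravens beat Giants, Cobras, Pumas, but each of them lost to Tigers. No two-step path.

No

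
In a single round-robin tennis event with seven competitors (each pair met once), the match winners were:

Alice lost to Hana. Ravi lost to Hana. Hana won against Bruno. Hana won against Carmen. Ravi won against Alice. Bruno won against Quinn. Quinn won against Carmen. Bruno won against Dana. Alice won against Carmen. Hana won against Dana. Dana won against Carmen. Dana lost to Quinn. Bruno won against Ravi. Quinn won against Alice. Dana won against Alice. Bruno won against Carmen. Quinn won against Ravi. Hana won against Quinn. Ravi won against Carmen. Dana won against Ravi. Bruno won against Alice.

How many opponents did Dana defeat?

Dana's results: beat Ravi, Alice, Carmen; lost to Bruno, Hana, Quinn.
That is 3 wins.

3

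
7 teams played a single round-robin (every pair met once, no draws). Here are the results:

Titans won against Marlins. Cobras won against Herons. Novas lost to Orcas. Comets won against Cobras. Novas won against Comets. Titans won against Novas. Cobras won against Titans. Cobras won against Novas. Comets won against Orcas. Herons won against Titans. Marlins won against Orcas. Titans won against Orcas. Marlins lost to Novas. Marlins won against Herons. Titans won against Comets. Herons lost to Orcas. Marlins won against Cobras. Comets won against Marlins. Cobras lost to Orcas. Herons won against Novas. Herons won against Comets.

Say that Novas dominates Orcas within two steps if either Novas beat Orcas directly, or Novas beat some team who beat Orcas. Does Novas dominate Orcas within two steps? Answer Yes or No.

Yes

Novas did not beat Orcas directly.
Novas beat Marlins, Comets. Of those, Marlins beat Orcas.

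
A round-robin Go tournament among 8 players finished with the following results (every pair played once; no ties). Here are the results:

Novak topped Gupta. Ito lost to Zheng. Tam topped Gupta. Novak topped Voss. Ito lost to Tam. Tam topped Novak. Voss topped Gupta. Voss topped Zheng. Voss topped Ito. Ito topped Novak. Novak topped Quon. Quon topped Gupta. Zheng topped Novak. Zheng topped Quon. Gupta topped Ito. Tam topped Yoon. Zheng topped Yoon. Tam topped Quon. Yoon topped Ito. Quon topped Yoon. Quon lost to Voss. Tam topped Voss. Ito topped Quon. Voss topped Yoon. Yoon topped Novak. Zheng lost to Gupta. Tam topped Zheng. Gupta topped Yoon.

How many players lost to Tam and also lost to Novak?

3

Tam beat: Quon, Ito, Zheng, Novak, Voss, Yoon, Gupta.
Novak beat: Quon, Voss, Gupta.
Both beat: Quon, Voss, Gupta — 3.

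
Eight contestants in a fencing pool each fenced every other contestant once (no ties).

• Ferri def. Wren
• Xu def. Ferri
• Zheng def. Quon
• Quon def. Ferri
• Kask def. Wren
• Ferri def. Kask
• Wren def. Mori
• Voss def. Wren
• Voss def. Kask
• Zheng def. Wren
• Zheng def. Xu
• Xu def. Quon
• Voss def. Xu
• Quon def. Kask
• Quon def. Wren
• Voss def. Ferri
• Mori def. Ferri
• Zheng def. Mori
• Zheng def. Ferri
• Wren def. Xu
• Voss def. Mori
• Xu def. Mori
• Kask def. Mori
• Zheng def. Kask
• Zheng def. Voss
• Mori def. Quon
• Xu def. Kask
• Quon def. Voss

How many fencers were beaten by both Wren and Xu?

Wren beat: Xu, Mori.
Xu beat: Ferri, Quon, Mori, Kask.
Both beat: Mori — 1.

1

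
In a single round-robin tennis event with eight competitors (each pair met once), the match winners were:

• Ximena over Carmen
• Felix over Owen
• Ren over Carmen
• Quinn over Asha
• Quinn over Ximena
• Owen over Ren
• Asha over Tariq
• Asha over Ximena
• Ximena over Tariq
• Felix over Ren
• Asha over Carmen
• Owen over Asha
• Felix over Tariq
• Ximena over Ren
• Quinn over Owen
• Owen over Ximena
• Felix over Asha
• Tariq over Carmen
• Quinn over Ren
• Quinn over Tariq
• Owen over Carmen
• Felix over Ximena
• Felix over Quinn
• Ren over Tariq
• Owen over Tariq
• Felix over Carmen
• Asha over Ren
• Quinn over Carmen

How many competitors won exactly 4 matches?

Win totals: Ximena 3, Felix 7, Quinn 6, Tariq 1, Asha 4, Owen 5, Carmen 0, Ren 2.
Exactly 4: Asha — 1 competitor.

1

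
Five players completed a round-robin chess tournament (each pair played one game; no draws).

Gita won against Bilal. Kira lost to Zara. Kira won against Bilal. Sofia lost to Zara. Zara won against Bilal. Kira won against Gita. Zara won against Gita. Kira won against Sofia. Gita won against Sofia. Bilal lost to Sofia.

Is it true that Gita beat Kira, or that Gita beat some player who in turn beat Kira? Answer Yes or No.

Gita did not beat Kira directly.
Gita beat Bilal, Sofia, but each of them lost to Kira. No two-step path.

No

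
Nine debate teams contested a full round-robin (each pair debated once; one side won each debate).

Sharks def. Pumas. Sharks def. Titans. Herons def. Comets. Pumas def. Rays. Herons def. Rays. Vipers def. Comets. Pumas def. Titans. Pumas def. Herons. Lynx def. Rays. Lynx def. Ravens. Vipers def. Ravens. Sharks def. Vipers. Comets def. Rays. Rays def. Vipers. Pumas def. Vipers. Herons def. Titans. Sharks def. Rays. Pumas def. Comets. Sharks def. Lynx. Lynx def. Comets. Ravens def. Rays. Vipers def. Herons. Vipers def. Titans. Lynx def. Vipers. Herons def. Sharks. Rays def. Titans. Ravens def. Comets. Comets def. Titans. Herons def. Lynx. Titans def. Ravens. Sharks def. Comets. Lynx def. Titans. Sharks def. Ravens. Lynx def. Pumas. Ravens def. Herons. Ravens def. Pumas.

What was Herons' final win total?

5

Herons' results: beat Sharks, Lynx, Comets, Rays, Titans; lost to Vipers, Pumas, Ravens.
That is 5 wins.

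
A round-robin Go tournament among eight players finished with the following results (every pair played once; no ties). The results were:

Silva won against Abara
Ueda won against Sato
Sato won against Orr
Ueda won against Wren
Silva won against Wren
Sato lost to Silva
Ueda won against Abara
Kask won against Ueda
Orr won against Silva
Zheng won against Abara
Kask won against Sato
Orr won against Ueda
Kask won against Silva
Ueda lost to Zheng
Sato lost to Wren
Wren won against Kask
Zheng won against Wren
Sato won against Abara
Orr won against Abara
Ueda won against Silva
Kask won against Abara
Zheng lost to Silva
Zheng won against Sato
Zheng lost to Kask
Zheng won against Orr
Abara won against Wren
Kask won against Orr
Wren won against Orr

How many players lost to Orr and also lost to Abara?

0

Orr beat: Silva, Ueda, Abara.
Abara beat: Wren.
No one was beaten by both.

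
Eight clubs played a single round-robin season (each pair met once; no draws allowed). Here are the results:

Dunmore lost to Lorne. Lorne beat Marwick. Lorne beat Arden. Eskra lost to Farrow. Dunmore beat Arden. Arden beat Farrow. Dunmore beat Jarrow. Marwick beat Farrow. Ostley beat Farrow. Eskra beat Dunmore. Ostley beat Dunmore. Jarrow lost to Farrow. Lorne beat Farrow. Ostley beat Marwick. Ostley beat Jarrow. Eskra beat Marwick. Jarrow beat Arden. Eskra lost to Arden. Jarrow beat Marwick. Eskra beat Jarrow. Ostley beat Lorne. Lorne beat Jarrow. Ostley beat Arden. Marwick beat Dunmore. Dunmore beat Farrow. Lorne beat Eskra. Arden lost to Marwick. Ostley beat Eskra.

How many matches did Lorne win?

6

Lorne's results: beat Marwick, Farrow, Dunmore, Arden, Jarrow, Eskra; lost to Ostley.
That is 6 wins.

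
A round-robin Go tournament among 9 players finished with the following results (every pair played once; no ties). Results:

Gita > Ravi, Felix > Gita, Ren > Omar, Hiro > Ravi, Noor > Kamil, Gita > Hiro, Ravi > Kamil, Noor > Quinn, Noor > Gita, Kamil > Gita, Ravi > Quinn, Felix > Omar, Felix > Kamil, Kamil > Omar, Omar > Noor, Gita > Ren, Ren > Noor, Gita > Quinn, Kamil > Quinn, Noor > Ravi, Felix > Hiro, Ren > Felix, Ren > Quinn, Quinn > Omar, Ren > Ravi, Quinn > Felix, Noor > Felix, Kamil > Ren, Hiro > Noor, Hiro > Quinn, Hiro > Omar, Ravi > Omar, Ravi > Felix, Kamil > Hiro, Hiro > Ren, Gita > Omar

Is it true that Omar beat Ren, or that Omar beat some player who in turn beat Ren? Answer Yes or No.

No

Omar did not beat Ren directly.
Omar beat Noor, but each of them lost to Ren. No two-step path.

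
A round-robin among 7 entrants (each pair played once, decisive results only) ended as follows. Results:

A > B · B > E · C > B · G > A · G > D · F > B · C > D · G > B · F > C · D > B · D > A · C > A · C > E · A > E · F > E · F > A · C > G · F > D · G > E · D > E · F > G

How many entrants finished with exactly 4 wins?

Win totals: A 2, B 1, C 5, D 3, E 0, F 6, G 4.
Exactly 4: G — 1 entrant.

1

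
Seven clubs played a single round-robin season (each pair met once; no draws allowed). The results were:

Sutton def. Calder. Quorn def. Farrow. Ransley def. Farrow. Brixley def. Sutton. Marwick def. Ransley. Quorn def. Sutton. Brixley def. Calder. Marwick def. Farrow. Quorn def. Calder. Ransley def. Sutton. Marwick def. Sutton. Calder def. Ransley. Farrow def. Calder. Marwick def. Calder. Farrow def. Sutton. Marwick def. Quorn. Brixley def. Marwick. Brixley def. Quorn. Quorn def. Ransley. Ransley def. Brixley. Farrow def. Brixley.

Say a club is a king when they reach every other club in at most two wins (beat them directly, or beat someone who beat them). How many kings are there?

4

Marwick reaches everyone (king).
Sutton cannot reach Marwick, Brixley, Quorn, Farrow in two steps.
Brixley reaches everyone (king).
Calder cannot reach Marwick, Quorn in two steps.
Ransley reaches everyone (king).
Quorn cannot reach Marwick in two steps.
Farrow reaches everyone (king).
Kings: Marwick, Brixley, Ransley, Farrow — 4.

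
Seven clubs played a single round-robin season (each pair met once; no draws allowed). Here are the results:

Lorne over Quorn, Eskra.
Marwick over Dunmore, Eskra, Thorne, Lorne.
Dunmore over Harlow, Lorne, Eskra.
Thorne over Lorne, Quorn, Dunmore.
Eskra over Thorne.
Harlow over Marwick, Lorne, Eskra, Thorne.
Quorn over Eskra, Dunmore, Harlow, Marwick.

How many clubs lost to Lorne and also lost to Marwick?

Lorne beat: Eskra, Quorn.
Marwick beat: Eskra, Lorne, Dunmore, Thorne.
Both beat: Eskra — 1.

1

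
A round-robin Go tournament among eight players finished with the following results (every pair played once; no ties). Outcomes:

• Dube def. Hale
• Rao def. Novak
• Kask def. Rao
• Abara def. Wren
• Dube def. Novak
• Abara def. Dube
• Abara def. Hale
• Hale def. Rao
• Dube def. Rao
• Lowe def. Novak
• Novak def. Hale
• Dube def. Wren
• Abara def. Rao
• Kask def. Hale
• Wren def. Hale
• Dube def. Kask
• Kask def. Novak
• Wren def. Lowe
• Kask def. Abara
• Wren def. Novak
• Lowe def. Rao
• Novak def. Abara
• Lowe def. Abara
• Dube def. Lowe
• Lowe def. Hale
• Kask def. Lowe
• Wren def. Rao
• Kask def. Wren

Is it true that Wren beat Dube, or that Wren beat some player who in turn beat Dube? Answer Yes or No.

Wren did not beat Dube directly.
Wren beat Novak, Lowe, Hale, Rao, but each of them lost to Dube. No two-step path.

No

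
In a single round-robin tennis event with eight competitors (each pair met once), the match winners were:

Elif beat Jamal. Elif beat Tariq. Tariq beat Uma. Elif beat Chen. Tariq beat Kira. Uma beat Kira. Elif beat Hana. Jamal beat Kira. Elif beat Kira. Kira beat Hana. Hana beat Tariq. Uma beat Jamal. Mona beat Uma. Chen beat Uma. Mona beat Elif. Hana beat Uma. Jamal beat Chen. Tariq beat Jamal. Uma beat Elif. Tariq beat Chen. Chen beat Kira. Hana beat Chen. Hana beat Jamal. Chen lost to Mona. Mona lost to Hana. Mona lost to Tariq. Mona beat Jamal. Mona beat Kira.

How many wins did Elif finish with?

5

Elif's results: beat Chen, Tariq, Hana, Jamal, Kira; lost to Mona, Uma.
That is 5 wins.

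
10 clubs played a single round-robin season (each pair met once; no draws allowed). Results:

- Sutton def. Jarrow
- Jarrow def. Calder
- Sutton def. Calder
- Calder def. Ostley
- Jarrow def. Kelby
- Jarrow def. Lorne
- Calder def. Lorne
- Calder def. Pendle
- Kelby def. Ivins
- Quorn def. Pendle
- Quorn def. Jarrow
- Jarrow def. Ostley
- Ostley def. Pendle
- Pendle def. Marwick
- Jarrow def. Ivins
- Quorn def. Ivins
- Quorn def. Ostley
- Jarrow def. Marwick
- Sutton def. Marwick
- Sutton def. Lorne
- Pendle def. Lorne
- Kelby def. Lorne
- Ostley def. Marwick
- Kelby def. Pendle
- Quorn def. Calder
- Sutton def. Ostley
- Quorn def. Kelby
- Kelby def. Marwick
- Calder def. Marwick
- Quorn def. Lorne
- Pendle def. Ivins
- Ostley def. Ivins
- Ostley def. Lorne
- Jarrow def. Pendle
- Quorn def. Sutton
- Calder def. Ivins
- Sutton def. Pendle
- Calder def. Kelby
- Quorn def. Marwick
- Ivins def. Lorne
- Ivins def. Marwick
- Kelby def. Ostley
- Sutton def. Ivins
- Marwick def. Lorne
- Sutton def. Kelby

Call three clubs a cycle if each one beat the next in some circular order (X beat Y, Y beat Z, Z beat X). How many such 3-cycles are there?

Win totals: Sutton 8, Quorn 9, Marwick 1, Jarrow 7, Kelby 5, Lorne 0, Pendle 3, Ivins 2, Calder 6, Ostley 4.
A club with w wins dominates both others in C(w,2) triples; summing gives 28 + 36 + 0 + 21 + 10 + 0 + 3 + 1 + 15 + 6 = 120 transitive triples.
Total triples C(10,3) = 120, so cyclic triples = 120 − 120 = 0.

0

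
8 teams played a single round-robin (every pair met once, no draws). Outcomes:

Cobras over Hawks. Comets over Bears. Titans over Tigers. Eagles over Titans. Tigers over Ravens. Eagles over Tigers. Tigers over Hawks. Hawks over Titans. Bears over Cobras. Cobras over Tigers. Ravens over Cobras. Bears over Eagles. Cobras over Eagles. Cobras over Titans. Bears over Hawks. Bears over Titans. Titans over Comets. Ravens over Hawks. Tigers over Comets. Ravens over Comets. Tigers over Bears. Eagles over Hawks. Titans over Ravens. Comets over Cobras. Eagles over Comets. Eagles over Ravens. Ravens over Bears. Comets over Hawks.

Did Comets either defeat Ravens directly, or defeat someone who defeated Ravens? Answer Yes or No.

No

Comets did not beat Ravens directly.
Comets beat Bears, Hawks, Cobras, but each of them lost to Ravens. No two-step path.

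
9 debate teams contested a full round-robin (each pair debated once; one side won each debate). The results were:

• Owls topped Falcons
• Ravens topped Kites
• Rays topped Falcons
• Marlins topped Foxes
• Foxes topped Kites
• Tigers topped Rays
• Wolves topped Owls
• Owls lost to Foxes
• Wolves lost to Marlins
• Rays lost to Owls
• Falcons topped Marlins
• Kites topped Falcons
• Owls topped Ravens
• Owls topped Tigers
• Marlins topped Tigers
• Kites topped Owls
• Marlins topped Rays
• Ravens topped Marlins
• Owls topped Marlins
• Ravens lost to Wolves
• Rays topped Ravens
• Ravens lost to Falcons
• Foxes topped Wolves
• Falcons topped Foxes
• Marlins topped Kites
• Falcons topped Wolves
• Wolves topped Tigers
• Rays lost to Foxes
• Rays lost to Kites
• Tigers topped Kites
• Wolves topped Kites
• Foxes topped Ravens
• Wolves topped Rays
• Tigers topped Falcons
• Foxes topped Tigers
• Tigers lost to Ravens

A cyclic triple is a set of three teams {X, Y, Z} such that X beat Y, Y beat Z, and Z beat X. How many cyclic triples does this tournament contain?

Win totals: Marlins 5, Foxes 6, Rays 2, Kites 3, Ravens 3, Falcons 4, Tigers 3, Wolves 5, Owls 5.
A team with w wins dominates both others in C(w,2) triples; summing gives 10 + 15 + 1 + 3 + 3 + 6 + 3 + 10 + 10 = 61 transitive triples.
Total triples C(9,3) = 84, so cyclic triples = 84 − 61 = 23.

23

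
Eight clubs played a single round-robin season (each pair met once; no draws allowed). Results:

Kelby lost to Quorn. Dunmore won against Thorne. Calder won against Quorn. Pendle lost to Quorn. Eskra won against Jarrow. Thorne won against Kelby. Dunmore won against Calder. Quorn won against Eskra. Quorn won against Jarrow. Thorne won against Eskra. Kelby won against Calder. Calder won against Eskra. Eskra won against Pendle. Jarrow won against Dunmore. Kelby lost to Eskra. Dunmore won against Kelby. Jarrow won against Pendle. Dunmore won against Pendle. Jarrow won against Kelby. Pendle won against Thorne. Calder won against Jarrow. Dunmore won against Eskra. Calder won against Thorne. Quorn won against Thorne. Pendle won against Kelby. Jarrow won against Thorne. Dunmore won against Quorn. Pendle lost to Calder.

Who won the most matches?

Dunmore

Win totals: Kelby 1, Pendle 2, Calder 5, Quorn 5, Dunmore 6, Eskra 3, Thorne 2, Jarrow 4.
Dunmore leads with 6 wins (next highest: 5).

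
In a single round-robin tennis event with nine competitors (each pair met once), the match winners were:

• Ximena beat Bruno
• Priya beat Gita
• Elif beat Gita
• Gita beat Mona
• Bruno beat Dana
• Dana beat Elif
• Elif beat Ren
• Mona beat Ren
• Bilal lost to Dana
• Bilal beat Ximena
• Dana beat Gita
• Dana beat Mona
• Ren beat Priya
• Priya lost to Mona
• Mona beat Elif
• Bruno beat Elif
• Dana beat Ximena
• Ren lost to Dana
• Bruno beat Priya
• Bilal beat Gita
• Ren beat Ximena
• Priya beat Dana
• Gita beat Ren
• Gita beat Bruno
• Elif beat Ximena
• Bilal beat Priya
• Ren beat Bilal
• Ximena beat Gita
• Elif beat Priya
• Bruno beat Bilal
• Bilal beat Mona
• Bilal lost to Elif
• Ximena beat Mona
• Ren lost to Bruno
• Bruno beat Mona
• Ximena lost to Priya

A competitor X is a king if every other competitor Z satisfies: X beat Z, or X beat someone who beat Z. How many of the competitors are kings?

Bruno reaches everyone (king).
Bilal reaches everyone (king).
Ren cannot reach Elif in two steps.
Priya reaches everyone (king).
Mona cannot reach Bruno in two steps.
Dana reaches everyone (king).
Gita reaches everyone (king).
Ximena reaches everyone (king).
Elif reaches everyone (king).
Kings: Bruno, Bilal, Priya, Dana, Gita, Ximena, Elif — 7.

7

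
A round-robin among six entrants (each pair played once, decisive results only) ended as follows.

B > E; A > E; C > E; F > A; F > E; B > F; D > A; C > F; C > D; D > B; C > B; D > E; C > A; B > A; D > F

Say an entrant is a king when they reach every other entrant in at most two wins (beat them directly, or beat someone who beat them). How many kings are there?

1

A cannot reach B, C, D, F in two steps.
B cannot reach C, D in two steps.
C reaches everyone (king).
D cannot reach C in two steps.
E cannot reach A, B, C, D, F in two steps.
F cannot reach B, C, D in two steps.
Kings: C — 1.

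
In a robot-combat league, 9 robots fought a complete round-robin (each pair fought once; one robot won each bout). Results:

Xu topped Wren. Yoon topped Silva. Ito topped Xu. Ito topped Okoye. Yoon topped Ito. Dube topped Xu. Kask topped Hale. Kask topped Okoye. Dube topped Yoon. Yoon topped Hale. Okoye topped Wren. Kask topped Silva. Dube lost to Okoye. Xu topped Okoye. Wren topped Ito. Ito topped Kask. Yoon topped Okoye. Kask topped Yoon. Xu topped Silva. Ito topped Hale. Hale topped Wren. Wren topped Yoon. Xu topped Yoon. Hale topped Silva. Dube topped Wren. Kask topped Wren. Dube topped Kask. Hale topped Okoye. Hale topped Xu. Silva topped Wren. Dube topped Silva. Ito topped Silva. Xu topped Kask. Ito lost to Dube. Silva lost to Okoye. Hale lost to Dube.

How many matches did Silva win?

1

Silva's results: beat Wren; lost to Ito, Okoye, Hale, Dube, Yoon, Xu, Kask.
That is 1 win.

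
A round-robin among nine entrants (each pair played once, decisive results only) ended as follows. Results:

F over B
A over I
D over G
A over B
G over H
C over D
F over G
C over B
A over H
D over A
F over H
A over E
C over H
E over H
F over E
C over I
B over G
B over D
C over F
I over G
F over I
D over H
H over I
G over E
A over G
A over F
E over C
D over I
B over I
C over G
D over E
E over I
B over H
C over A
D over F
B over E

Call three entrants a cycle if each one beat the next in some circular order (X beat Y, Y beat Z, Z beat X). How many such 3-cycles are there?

9

Win totals: A 6, B 5, C 7, D 6, E 3, F 5, G 2, H 1, I 1.
An entrant with w wins dominates both others in C(w,2) triples; summing gives 15 + 10 + 21 + 15 + 3 + 10 + 1 + 0 + 0 = 75 transitive triples.
Total triples C(9,3) = 84, so cyclic triples = 84 − 75 = 9.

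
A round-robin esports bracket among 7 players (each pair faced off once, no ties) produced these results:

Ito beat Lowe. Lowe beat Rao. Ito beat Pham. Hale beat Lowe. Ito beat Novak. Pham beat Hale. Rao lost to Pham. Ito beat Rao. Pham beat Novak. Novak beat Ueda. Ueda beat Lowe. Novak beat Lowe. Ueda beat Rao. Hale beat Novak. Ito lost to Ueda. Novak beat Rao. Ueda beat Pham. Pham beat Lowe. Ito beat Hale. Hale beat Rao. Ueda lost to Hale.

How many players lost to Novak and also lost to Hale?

Novak beat: Lowe, Ueda, Rao.
Hale beat: Lowe, Novak, Ueda, Rao.
Both beat: Lowe, Ueda, Rao — 3.

3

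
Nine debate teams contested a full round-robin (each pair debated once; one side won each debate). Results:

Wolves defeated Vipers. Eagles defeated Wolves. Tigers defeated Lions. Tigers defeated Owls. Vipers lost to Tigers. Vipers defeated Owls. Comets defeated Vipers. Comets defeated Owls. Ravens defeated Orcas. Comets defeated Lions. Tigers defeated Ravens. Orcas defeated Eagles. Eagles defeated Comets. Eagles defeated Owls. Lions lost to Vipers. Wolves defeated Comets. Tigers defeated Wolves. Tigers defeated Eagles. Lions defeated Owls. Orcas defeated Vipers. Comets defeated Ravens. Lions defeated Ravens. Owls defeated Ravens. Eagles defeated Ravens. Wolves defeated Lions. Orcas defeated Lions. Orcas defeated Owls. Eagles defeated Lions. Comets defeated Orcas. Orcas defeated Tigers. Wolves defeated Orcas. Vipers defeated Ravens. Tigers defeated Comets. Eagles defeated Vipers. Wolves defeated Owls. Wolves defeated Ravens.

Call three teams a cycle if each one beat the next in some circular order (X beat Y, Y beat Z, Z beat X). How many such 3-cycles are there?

9

Win totals: Wolves 6, Tigers 7, Owls 1, Eagles 6, Ravens 1, Vipers 3, Comets 5, Lions 2, Orcas 5.
A team with w wins dominates both others in C(w,2) triples; summing gives 15 + 21 + 0 + 15 + 0 + 3 + 10 + 1 + 10 = 75 transitive triples.
Total triples C(9,3) = 84, so cyclic triples = 84 − 75 = 9.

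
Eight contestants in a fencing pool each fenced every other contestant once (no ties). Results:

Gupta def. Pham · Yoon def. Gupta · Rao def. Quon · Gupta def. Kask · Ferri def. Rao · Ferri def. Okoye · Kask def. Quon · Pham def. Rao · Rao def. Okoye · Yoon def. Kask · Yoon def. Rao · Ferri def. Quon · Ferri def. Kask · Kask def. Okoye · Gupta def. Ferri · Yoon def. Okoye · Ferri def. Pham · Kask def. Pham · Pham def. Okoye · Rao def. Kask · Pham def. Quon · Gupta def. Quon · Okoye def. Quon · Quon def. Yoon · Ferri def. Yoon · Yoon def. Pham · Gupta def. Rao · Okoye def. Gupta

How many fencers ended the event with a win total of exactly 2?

Win totals: Rao 3, Yoon 5, Kask 3, Pham 3, Okoye 2, Gupta 5, Quon 1, Ferri 6.
Exactly 2: Okoye — 1 fencer.

1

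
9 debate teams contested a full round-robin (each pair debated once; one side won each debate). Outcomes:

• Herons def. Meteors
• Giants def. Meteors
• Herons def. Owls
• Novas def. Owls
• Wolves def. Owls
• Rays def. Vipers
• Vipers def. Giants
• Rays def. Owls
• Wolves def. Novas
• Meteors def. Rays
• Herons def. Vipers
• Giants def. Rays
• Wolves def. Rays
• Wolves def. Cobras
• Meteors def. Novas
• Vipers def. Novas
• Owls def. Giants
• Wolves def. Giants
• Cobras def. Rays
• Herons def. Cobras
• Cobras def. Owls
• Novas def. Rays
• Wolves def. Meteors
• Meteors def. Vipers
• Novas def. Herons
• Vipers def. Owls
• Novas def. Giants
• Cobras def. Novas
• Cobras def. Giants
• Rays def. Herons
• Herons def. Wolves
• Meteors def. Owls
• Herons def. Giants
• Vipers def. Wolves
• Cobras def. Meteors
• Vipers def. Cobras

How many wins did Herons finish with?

Herons' results: beat Cobras, Meteors, Owls, Giants, Wolves, Vipers; lost to Novas, Rays.
That is 6 wins.

6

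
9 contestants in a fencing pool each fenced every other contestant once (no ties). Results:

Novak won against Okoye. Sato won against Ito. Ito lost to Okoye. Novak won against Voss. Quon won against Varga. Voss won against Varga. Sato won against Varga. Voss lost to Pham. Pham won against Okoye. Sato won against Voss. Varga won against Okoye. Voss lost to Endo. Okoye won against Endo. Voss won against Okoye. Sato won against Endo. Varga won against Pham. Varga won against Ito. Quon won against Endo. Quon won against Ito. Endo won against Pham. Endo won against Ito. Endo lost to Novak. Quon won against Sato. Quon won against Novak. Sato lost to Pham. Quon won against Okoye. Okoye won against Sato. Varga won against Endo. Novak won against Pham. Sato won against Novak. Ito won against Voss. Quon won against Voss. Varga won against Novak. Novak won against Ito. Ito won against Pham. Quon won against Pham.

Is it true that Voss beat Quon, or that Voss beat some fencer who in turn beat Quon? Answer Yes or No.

Voss did not beat Quon directly.
Voss beat Varga, Okoye, but each of them lost to Quon. No two-step path.

No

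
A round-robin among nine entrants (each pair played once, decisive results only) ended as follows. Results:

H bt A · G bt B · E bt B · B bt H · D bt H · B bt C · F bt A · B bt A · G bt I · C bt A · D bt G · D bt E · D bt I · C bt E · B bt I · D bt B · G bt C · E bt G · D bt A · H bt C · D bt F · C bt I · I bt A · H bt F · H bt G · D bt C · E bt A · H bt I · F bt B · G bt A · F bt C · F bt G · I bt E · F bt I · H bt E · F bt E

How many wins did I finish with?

I's results: beat A, E; lost to B, C, D, F, G, H.
That is 2 wins.

2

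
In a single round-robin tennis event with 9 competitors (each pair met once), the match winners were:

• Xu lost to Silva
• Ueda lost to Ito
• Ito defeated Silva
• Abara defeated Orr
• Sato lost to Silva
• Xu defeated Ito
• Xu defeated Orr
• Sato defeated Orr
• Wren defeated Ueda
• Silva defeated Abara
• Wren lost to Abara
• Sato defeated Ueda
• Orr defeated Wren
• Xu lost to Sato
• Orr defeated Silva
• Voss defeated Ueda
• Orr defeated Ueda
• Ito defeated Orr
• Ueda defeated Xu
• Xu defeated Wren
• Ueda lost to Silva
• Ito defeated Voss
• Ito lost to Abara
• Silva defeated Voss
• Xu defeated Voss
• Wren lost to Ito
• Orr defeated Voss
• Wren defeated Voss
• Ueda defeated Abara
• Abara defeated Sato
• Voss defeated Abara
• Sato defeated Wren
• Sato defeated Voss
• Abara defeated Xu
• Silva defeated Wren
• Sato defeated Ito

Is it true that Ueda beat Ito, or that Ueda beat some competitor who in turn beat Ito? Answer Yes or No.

Ueda did not beat Ito directly.
Ueda beat Abara, Xu. Of those, Abara beat Ito.

Yes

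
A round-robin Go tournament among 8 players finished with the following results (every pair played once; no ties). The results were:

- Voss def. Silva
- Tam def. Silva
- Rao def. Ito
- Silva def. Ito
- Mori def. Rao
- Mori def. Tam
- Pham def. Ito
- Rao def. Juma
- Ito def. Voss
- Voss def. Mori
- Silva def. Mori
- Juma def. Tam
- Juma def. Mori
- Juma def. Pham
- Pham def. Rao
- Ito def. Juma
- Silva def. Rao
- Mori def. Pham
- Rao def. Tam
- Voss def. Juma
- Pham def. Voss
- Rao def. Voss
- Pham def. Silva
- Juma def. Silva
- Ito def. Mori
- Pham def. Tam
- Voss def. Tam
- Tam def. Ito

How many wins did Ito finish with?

3

Ito's results: beat Mori, Juma, Voss; lost to Rao, Tam, Silva, Pham.
That is 3 wins.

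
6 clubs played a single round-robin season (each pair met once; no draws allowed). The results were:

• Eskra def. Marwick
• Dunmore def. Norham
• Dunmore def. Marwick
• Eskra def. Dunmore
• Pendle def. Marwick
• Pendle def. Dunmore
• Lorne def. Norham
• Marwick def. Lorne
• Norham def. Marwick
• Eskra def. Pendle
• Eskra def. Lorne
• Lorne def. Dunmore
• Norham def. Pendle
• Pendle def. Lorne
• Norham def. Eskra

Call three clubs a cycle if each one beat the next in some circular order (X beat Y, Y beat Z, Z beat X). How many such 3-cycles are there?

6

Win totals: Lorne 2, Norham 3, Eskra 4, Marwick 1, Pendle 3, Dunmore 2.
A club with w wins dominates both others in C(w,2) triples; summing gives 1 + 3 + 6 + 0 + 3 + 1 = 14 transitive triples.
Total triples C(6,3) = 20, so cyclic triples = 20 − 14 = 6.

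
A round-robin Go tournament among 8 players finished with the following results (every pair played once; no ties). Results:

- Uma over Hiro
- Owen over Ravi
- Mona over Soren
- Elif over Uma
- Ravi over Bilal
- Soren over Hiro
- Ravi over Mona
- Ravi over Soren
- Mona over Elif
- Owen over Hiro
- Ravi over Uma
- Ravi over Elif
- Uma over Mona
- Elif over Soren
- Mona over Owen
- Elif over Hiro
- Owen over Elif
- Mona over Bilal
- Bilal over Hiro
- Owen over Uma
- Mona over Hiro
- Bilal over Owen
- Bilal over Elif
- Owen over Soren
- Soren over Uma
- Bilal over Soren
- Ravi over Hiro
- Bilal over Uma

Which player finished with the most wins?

Ravi

Win totals: Mona 5, Elif 3, Hiro 0, Ravi 6, Owen 5, Uma 2, Soren 2, Bilal 5.
Ravi leads with 6 wins (next highest: 5).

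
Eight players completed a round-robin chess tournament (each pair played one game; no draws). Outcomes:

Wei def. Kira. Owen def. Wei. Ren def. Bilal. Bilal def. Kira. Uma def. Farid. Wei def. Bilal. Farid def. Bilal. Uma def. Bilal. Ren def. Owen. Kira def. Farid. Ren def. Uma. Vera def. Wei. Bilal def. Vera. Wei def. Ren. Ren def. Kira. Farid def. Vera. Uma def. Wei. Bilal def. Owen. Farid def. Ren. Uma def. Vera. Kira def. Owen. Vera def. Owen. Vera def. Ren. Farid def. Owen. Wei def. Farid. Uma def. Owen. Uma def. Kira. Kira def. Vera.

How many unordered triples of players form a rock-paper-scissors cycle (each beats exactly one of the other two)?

14

Win totals: Ren 4, Bilal 3, Owen 1, Farid 4, Wei 4, Kira 3, Vera 3, Uma 6.
A player with w wins dominates both others in C(w,2) triples; summing gives 6 + 3 + 0 + 6 + 6 + 3 + 3 + 15 = 42 transitive triples.
Total triples C(8,3) = 56, so cyclic triples = 56 − 42 = 14.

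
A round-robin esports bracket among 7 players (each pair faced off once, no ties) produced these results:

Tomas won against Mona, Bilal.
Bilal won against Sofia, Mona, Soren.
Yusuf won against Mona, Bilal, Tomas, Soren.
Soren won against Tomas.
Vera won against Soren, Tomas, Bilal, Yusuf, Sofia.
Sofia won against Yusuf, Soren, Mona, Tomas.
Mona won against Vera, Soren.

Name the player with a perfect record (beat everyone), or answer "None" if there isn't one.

None

Highest win total is Vera with 5 (out of 6 possible).
Vera lost to Mona, so no player went undefeated.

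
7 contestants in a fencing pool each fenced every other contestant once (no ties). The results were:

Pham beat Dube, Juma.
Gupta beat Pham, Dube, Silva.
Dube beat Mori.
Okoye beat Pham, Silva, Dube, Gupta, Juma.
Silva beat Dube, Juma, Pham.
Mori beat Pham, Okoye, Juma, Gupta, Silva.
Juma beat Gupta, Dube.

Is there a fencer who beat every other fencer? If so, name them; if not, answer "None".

None

Highest win total is Okoye with 5 (out of 6 possible).
Okoye lost to Mori, so no fencer went undefeated.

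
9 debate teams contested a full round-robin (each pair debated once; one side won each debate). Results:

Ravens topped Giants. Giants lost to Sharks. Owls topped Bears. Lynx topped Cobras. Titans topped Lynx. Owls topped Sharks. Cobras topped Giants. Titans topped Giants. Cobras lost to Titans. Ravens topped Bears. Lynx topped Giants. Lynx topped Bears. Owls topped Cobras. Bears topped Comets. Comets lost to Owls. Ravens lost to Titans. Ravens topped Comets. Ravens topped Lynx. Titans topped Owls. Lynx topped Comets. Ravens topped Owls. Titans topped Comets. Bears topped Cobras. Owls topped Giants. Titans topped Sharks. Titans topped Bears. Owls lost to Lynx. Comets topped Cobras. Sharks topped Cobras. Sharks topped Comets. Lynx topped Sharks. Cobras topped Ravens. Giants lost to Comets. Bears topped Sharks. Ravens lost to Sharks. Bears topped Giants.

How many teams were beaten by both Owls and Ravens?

Owls beat: Giants, Cobras, Bears, Sharks, Comets.
Ravens beat: Giants, Bears, Comets, Owls, Lynx.
Both beat: Giants, Bears, Comets — 3.

3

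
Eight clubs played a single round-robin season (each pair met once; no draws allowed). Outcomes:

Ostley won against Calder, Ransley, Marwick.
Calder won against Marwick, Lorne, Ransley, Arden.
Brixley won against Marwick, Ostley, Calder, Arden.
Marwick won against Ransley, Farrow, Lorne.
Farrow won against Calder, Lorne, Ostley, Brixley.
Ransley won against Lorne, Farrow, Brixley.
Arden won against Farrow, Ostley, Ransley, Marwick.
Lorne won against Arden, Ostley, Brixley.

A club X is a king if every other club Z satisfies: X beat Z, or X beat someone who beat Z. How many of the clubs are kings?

Ransley reaches everyone (king).
Brixley reaches everyone (king).
Marwick reaches everyone (king).
Arden reaches everyone (king).
Ostley reaches everyone (king).
Farrow reaches everyone (king).
Calder reaches everyone (king).
Lorne reaches everyone (king).
Kings: Ransley, Brixley, Marwick, Arden, Ostley, Farrow, Calder, Lorne — 8.

8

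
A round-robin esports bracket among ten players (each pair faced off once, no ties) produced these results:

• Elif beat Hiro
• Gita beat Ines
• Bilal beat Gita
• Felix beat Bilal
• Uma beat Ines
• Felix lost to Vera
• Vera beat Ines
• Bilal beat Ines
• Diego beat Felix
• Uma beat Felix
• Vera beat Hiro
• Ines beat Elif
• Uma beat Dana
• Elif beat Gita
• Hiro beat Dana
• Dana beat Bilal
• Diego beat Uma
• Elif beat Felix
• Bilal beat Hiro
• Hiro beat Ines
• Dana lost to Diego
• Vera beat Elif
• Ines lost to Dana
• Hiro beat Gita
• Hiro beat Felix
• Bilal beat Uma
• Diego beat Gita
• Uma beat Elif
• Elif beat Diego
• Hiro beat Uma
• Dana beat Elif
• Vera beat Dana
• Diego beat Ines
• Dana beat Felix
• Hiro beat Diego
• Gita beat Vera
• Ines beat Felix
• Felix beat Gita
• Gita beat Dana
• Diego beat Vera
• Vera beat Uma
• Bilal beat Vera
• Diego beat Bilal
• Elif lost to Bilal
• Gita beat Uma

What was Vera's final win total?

Vera's results: beat Dana, Felix, Elif, Uma, Ines, Hiro; lost to Diego, Gita, Bilal.
That is 6 wins.

6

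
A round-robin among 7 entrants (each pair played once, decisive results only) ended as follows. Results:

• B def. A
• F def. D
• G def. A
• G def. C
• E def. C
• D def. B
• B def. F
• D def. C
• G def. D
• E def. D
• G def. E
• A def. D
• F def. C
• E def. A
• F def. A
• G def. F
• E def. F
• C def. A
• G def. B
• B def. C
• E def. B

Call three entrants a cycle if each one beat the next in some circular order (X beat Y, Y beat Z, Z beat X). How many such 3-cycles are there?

3

Win totals: A 1, B 3, C 1, D 2, E 5, F 3, G 6.
An entrant with w wins dominates both others in C(w,2) triples; summing gives 0 + 3 + 0 + 1 + 10 + 3 + 15 = 32 transitive triples.
Total triples C(7,3) = 35, so cyclic triples = 35 − 32 = 3.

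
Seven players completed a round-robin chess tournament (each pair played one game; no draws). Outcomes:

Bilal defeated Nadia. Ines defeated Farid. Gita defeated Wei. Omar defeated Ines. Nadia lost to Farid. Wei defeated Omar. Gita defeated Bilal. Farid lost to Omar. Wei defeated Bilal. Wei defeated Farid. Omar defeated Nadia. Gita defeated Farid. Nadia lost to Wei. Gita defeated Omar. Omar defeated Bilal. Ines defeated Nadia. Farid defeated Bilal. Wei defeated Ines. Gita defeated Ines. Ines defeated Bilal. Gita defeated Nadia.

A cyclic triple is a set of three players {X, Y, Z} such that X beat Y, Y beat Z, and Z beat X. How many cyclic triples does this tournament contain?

0

Win totals: Wei 5, Nadia 0, Bilal 1, Omar 4, Farid 2, Ines 3, Gita 6.
A player with w wins dominates both others in C(w,2) triples; summing gives 10 + 0 + 0 + 6 + 1 + 3 + 15 = 35 transitive triples.
Total triples C(7,3) = 35, so cyclic triples = 35 − 35 = 0.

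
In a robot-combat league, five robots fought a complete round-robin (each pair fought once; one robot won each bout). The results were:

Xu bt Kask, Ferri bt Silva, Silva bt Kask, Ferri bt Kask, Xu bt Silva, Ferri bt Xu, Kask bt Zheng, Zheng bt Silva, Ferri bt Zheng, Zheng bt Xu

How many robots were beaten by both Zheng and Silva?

Zheng beat: Silva, Xu.
Silva beat: Kask.
No one was beaten by both.

0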